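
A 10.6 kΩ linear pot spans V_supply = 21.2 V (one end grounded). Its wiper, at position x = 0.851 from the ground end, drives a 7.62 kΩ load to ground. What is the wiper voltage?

Lower segment x·R_p = 9.021 kΩ; upper segment (1−x)·R_p = 1.579 kΩ.
R_L loads the lower segment: effective lower R = 4.131 kΩ.
Then V_out = V_supply · 4.131/(1.579 + 4.131) = 15.34 V.
(Unloaded: V_out = x·V_supply = 18.0 V.)

V_out ≈ 15.3 V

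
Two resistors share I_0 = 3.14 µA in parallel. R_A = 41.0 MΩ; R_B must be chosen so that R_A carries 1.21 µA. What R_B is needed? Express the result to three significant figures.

The fraction through R_A equals R_B/(R_A+R_B).
With f = 0.3854, R_B = R_A · f/(1−f) = 41.0 × 0.6269 = 25.70 MΩ.

R_B ≈ 25.7 MΩ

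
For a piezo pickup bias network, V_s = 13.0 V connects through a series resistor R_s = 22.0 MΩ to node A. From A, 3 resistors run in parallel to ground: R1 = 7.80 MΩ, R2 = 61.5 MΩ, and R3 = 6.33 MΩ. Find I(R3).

I ≈ 0.268 µA

Combine the parallel branches: R_p = (1/7.80 + 1/61.5 + 1/6.33)⁻¹ = 3.306 MΩ.
Node voltage V_A = V_s · R_p/(R_s + R_p) = 13.0 × 0.1307 = 1.699 V.
Branch current I = V_A/R3 = 1.699/6.33 = 0.2683 µA.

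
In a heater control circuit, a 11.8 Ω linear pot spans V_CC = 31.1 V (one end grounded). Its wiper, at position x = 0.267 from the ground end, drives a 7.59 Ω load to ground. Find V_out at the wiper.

V_out ≈ 6.37 V

Split the track: R_lower = x·R_p = 3.151 Ω, R_upper = (1−x)·R_p = 8.649 Ω.
Lower segment in parallel with the load: 3.151 ‖ 7.59 = 2.226 Ω.
Loaded-divider output: V_out = 31.1 × 0.2047 = 6.367 V.
(Unloaded: V_out = x·V_CC = 8.30 V.)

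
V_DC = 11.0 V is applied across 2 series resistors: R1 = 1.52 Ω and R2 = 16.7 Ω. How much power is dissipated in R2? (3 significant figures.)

ΣR = 18.22 Ω → I = 11.0/18.22 = 0.6037 A.
P = I²R = 0.3645 × 16.7 = 6.087 W.

P ≈ 6.09 W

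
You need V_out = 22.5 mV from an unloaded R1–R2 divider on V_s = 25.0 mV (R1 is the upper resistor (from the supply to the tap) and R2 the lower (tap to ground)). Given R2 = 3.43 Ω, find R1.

The divider ratio is R2/(R1+R2) = 22.5/25.0 = 0.9000.
So R1 = R2 · (V_s/V_out − 1) = 3.43 × (25.0/22.5 − 1) = 3.43 × 0.1111 = 0.3811 Ω.

R1 ≈ 0.381 Ω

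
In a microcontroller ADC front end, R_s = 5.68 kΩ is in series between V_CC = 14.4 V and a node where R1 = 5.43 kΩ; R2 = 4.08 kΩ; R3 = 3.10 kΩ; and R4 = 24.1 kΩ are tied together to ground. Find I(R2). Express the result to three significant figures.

Combine the parallel branches: R_p = (1/5.43 + 1/4.08 + 1/3.10 + 1/24.1)⁻¹ = 1.261 kΩ.
Node voltage V_A = V_CC · R_p/(R_s + R_p) = 14.4 × 0.1816 = 2.615 V.
Branch current I = V_A/R2 = 2.615/4.08 = 0.6410 mA.
(Check via current divider: I_total = 2.075 mA; share G_k/ΣG = 0.3089 → same result.)

I ≈ 0.641 mA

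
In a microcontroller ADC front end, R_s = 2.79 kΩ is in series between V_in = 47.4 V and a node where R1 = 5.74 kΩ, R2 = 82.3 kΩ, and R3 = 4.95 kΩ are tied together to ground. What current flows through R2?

Parallel bank: R_p = 1/(1/5.74 + 1/82.3 + 1/4.95) = 2.575 kΩ.
Node voltage V_A = V_in · R_p/(R_s + R_p) = 47.4 × 0.4799 = 22.75 V.
Branch current I = V_A/R2 = 22.75/82.3 = 0.2764 mA.

I ≈ 0.276 mA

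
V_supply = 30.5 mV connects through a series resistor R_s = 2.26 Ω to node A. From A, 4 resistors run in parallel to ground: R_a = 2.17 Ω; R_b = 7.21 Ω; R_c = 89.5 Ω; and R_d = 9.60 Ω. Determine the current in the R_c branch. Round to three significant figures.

I ≈ 0.130 mA

Equivalent of the parallel group: R_p = 1.399 Ω.
Node voltage V_A = V_supply · R_p/(R_s + R_p) = 30.5 × 0.3823 = 11.66 mV.
Branch current I = V_A/R_c = 11.66/89.5 = 0.1303 mA.
(Equivalently: I_total = 8.336 mA, then current-divider fraction G_k/ΣG = 0.01563.)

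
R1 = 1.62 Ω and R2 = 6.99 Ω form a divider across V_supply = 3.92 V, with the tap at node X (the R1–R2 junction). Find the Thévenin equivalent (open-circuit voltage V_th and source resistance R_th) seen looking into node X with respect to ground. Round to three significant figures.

With X open, the divider is unloaded: V_th = 3.92 × 6.99/8.610 = 3.182 V.
Zeroing V_supply shorts the top of R1 to ground, so R_th = R1 ‖ R2 = 1.315 Ω.

V_th ≈ 3.18 V, R_th ≈ 1.32 Ω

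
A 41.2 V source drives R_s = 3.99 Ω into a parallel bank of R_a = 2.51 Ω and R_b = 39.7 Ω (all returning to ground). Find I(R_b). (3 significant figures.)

Combine the parallel branches: R_p = (1/2.51 + 1/39.7)⁻¹ = 2.361 Ω.
V_A by voltage divider: V_A = 41.2 × 2.361/(3.99 + 2.361) = 15.32 V.
I(R_b) = V_A / R_b = 15.32/39.7 = 0.3858 A.
(Check via current divider: I_total = 6.487 A; share G_k/ΣG = 0.05946 → same result.)

I ≈ 0.386 A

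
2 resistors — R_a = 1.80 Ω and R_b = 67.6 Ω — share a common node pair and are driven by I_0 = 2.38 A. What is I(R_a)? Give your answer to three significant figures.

With just two branches, the current splits inversely with resistance.
I(R_a) = 2.38 × 67.6/(1.80 + 67.6) = 2.38 × 0.9741 = 2.318 A.

I ≈ 2.32 A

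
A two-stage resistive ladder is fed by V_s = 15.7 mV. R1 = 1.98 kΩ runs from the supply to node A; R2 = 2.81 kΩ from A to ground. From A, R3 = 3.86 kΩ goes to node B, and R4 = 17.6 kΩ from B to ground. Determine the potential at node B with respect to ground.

Looking into the second stage from A: R3 + R4 = 21.46 kΩ appears in parallel with R2.
Effective lower resistance at A: R2 ‖ 21.46 = 2.485 kΩ.
So V_A = 15.7 × 0.5565 = 8.737 mV.
V_B = V_A × 0.8201 = 7.166 mV.

V_B ≈ 7.17 mV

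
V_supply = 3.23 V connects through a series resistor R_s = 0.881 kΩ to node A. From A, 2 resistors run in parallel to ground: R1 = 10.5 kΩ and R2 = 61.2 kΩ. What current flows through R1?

Parallel bank: R_p = 1/(1/10.5 + 1/61.2) = 8.962 kΩ.
Node voltage V_A = V_supply · R_p/(R_s + R_p) = 3.23 × 0.9105 = 2.941 V.
I(R1) = V_A / R1 = 2.941/10.5 = 0.2801 mA.
(Check via current divider: I_total = 0.3281 mA; share G_k/ΣG = 0.8536 → same result.)

I ≈ 0.280 mA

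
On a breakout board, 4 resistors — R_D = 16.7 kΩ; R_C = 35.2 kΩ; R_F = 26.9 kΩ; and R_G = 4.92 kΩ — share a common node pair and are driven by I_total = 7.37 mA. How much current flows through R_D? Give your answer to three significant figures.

I ≈ 1.34 mA

Conductances: ΣG = 1/16.7 + 1/35.2 + 1/26.9 + 1/4.92 = 0.3287 (1/kΩ).
By the current-divider rule, I = I_total · G_k/ΣG = 7.37 × 0.1822 = 1.343 mA.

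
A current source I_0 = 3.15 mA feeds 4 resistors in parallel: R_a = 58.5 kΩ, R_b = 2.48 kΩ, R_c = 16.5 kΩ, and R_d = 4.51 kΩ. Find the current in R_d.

I ≈ 0.994 mA

ΣG = 1/58.5 + 1/2.48 + 1/16.5 + 1/4.51 = 0.7027.
Current divider: I(R_d) = I_0 · G_k/ΣG = 3.15 × (0.2217/0.7027) = 3.15 × 0.3156 = 0.9940 mA.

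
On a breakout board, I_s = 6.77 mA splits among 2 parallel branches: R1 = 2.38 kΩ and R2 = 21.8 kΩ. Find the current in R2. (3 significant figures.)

I ≈ 0.666 mA

With just two branches, the current splits inversely with resistance.
So I = 6.77 × 2.38/24.18 = 0.6664 mA.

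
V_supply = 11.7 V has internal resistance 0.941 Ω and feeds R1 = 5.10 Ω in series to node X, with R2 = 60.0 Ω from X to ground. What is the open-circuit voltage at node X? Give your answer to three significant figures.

V_th ≈ 10.6 V

R1' = 0.941 + 5.10 = 6.041 Ω (source resistance + R1).
Open-circuit (no load on X): V_th = V_supply · R2/(R1' + R2) = 11.7 × 60.0/(6.041 + 60.0) = 10.63 V.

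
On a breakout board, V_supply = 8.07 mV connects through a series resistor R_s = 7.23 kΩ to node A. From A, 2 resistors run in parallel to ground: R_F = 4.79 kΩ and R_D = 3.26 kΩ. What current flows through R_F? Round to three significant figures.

Combine the parallel branches: R_p = (1/4.79 + 1/3.26)⁻¹ = 1.940 kΩ.
V_A by voltage divider: V_A = 8.07 × 1.940/(7.23 + 1.940) = 1.707 mV.
Branch current I = V_A/R_F = 1.707/4.79 = 0.3564 µA.

I ≈ 0.356 µA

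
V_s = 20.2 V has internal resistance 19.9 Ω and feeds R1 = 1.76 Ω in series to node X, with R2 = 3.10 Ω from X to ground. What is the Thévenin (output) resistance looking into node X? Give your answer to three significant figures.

R_th ≈ 2.71 Ω

R1' = 19.9 + 1.76 = 21.66 Ω (source resistance + R1).
Looking into X with the source shorted: R_th = R1'·R2/(R1'+R2) = 21.66 × 3.10/24.76 = 2.712 Ω.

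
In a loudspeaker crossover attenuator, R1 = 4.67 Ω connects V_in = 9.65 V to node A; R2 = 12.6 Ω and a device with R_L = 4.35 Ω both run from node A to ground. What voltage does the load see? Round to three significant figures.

The load sits in parallel with R2, giving an effective lower resistance R2' = R2·R_L/(R2+R_L) = 3.234 Ω.
Voltage divider with the loaded lower leg: V_out = 9.65 × 3.234/(4.67 + 3.234) = 9.65 × 0.4091 = 3.948 V.

V_out ≈ 3.95 V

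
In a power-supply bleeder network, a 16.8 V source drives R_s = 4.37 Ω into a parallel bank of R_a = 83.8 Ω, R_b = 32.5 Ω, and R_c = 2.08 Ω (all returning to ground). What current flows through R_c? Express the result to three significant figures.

I ≈ 2.46 A

Combine the parallel branches: R_p = (1/83.8 + 1/32.5 + 1/2.08)⁻¹ = 1.910 Ω.
V_A by voltage divider: V_A = 16.8 × 1.910/(4.37 + 1.910) = 5.110 V.
I(R_c) = V_A / R_c = 5.110/2.08 = 2.457 A.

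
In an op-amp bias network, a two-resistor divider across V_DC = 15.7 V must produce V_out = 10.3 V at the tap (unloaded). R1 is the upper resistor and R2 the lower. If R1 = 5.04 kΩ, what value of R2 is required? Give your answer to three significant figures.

R2 ≈ 9.61 kΩ

V_out/V_DC = R2/(R1+R2) = 0.6561.
Rearranging, R2 = R1·k/(1−k) = 5.04 × 1.907 = 9.613 kΩ.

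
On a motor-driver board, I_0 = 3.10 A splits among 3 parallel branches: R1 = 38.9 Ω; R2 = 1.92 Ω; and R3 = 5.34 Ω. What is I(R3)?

Total conductance ΣG = 1/38.9 + 1/1.92 + 1/5.34 = 0.7338 (units of 1/Ω).
R3 takes the fraction G_k/ΣG = 0.1873/0.7338 = 0.2552, so I = 3.10 × 0.2552 = 0.7911 A.

I ≈ 0.791 A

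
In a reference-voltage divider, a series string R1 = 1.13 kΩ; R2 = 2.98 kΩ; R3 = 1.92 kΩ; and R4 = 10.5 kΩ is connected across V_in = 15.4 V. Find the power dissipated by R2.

P ≈ 2.59 mW

The common current is I = 15.4/16.53 = 0.9316 mA.
V(R2) = I·R = 2.776 V; P = V·I = 2.776 × 0.9316 = 2.586 mW.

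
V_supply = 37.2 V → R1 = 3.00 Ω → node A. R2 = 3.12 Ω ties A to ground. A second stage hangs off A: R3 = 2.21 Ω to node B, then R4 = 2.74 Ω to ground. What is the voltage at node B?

V_B ≈ 8.02 V

The second stage (R3 + R4 = 4.950 Ω) loads node A in parallel with R2.
R2 ‖ (R3+R4) = 1.914 Ω.
So V_A = 37.2 × 0.3895 = 14.49 V.
Then the unloaded second divider: V_B = V_A × R4/(R3+R4) = 14.49 × 0.5535 = 8.020 V.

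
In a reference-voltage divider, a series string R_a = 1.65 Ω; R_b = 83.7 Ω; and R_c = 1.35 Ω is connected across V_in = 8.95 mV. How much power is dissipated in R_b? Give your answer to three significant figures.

P ≈ 0.892 µW

ΣR = 86.70 Ω → I = 8.95/86.70 = 0.1032 mA.
V(R_b) = I·R = 8.640 mV; P = V·I = 8.640 × 0.1032 = 0.8919 µW.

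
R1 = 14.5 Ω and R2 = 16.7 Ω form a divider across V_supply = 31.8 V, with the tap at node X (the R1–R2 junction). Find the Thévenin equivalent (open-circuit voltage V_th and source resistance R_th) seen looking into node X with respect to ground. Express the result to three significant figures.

With X open, the divider is unloaded: V_th = 31.8 × 16.7/31.20 = 17.02 V.
With V_supply suppressed (replaced by a short), R_th = R1 ‖ R2 = (14.50 × 16.7)/(14.50 + 16.7) = 7.761 Ω.

V_th ≈ 17.0 V, R_th ≈ 7.76 Ω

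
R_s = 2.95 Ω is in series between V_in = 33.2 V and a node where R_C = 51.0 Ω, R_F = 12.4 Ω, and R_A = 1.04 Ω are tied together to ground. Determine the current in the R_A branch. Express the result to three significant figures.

I ≈ 7.73 A

Combine the parallel branches: R_p = (1/51.0 + 1/12.4 + 1/1.04)⁻¹ = 0.9418 Ω.
V_A by voltage divider: V_A = 33.2 × 0.9418/(2.95 + 0.9418) = 8.034 V.
Branch current I = V_A/R_A = 8.034/1.04 = 7.725 A.
(Equivalently: I_total = 8.531 A, then current-divider fraction G_k/ΣG = 0.9056.)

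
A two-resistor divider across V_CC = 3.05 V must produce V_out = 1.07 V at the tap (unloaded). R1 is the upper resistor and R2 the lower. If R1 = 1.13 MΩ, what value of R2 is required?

The divider ratio is R2/(R1+R2) = 1.07/3.05 = 0.3508.
R2 = R1 · 0.3508/(1 − 0.3508) = 0.6107 MΩ.

R2 ≈ 0.611 MΩ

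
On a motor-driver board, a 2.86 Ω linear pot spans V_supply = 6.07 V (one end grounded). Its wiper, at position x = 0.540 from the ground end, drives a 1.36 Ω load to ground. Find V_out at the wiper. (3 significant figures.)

Split the track: R_lower = x·R_p = 1.544 Ω, R_upper = (1−x)·R_p = 1.316 Ω.
R_L loads the lower segment: effective lower R = 0.7232 Ω.
Then V_out = V_supply · 0.7232/(1.316 + 0.7232) = 2.153 V.
(Unloaded: V_out = x·V_supply = 3.28 V.)

V_out ≈ 2.15 V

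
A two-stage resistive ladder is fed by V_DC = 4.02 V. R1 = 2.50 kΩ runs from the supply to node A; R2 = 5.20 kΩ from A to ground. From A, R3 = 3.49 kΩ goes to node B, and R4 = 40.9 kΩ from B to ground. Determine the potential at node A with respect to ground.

The second stage (R3 + R4 = 44.39 kΩ) loads node A in parallel with R2.
Effective lower resistance at A: R2 ‖ 44.39 = 4.655 kΩ.
So V_A = 4.02 × 0.6506 = 2.615 V.

V_A ≈ 2.62 V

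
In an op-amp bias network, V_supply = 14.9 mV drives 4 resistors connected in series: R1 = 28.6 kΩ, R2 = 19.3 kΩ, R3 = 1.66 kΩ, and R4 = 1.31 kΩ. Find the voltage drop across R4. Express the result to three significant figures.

ΣR = 28.6 + 19.3 + 1.66 + 1.31 = 50.87 kΩ.
By the voltage-divider rule, V = 14.9 × 1.310/50.87 = 0.3837 mV.

V ≈ 0.384 mV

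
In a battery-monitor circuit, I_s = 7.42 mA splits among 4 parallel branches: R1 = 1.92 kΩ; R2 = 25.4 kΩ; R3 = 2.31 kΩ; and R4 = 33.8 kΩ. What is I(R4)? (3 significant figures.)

I ≈ 0.215 mA

Conductances: ΣG = 1/1.92 + 1/25.4 + 1/2.31 + 1/33.8 = 1.023 (1/kΩ).
R4 takes the fraction G_k/ΣG = 0.02959/1.023 = 0.02893, so I = 7.42 × 0.02893 = 0.2147 mA.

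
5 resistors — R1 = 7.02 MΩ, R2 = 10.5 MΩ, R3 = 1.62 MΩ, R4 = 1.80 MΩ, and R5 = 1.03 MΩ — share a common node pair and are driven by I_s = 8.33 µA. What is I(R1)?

Total conductance ΣG = 1/7.02 + 1/10.5 + 1/1.62 + 1/1.80 + 1/1.03 = 2.381 (units of 1/MΩ).
R1 takes the fraction G_k/ΣG = 0.1425/2.381 = 0.05982, so I = 8.33 × 0.05982 = 0.4983 µA.

I ≈ 0.498 µA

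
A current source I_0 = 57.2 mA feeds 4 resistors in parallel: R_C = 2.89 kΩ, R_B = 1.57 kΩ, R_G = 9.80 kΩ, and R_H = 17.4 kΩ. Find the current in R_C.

ΣG = 1/2.89 + 1/1.57 + 1/9.80 + 1/17.4 = 1.142.
R_C takes the fraction G_k/ΣG = 0.3460/1.142 = 0.3029, so I = 57.2 × 0.3029 = 17.32 mA.

I ≈ 17.3 mA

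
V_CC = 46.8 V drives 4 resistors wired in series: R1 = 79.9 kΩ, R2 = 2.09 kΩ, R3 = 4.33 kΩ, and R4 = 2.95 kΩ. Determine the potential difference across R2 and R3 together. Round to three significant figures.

V ≈ 3.37 V

Total series resistance ΣR = 79.9 + 2.09 + 4.33 + 2.95 = 89.27 kΩ.
R_{R2..R3} = 2.09 + 4.33 = 6.420 kΩ.
Voltage divider: V = V_CC · (6.420 / 89.27) = 46.8 × 0.07192 = 3.366 V.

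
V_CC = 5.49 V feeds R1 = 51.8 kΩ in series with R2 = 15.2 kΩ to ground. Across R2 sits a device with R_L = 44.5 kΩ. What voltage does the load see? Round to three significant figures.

First combine the lower leg with the load: R2 ‖ R_L = 11.33 kΩ.
Then V_out = V_CC · R2'/(R1 + R2') = 5.49 × 11.33/63.13 = 0.9853 V.

V_out ≈ 0.985 V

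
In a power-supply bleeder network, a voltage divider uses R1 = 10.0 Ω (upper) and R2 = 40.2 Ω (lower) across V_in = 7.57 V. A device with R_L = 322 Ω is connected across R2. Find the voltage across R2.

R2 ‖ R_L = (40.2 × 322)/(40.2 + 322) = 35.74 Ω.
Voltage divider with the loaded lower leg: V_out = 7.57 × 35.74/(10.0 + 35.74) = 7.57 × 0.7814 = 5.915 V.

V_out ≈ 5.91 V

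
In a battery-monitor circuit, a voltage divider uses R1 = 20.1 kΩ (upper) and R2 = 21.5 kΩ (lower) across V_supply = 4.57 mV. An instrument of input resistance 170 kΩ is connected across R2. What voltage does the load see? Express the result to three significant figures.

V_out ≈ 2.23 mV

R2 ‖ R_L = (21.5 × 170)/(21.5 + 170) = 19.09 kΩ.
Then V_out = V_supply · R2'/(R1 + R2') = 4.57 × 19.09/39.19 = 2.226 mV.
(Unloaded it would be 2.36 mV; the load pulls it down.)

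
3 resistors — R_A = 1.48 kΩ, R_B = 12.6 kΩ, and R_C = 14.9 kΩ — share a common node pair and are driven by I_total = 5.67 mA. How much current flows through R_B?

I ≈ 0.547 mA

Total conductance ΣG = 1/1.48 + 1/12.6 + 1/14.9 = 0.8222 (units of 1/kΩ).
By the current-divider rule, I = I_total · G_k/ΣG = 5.67 × 0.09653 = 0.5473 mA.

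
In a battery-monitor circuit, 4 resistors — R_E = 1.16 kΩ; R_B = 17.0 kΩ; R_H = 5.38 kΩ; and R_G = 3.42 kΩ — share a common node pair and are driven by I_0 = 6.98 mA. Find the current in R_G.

Conductances: ΣG = 1/1.16 + 1/17.0 + 1/5.38 + 1/3.42 = 1.399 (1/kΩ).
R_G takes the fraction G_k/ΣG = 0.2924/1.399 = 0.2090, so I = 6.98 × 0.2090 = 1.459 mA.

I ≈ 1.46 mA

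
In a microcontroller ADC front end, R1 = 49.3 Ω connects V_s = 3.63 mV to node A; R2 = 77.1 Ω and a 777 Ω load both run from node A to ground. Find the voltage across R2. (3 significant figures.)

V_out ≈ 2.13 mV

The load sits in parallel with R2, giving an effective lower resistance R2' = R2·R_L/(R2+R_L) = 70.14 Ω.
Voltage divider with the loaded lower leg: V_out = 3.63 × 70.14/(49.3 + 70.14) = 3.63 × 0.5872 = 2.132 mV.
(Unloaded it would be 2.21 mV; the load pulls it down.)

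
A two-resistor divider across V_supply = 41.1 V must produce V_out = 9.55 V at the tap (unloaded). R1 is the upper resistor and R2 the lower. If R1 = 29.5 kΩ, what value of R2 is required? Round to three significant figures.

V_out/V_supply = R2/(R1+R2) = 0.2324.
Rearranging, R2 = R1·k/(1−k) = 29.5 × 0.3027 = 8.929 kΩ.

R2 ≈ 8.93 kΩ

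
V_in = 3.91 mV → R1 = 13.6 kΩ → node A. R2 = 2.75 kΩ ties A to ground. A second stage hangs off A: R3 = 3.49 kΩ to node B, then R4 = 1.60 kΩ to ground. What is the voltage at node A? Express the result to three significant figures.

V_A ≈ 0.454 mV

Node A sees R2 in parallel with the series input of stage 2, R3 + R4 = 5.090 kΩ.
Effective lower resistance at A: R2 ‖ 5.090 = 1.785 kΩ.
V_A = 3.91 × 1.785/(13.6 + 1.785) = 0.4537 mV.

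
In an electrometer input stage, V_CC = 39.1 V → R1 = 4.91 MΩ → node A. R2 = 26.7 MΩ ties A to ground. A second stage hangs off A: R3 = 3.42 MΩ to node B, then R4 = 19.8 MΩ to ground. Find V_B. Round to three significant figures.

V_B ≈ 23.9 V

The second stage (R3 + R4 = 23.22 MΩ) loads node A in parallel with R2.
R2 ‖ (R3+R4) = 12.42 MΩ.
First divider: V_A = V_CC · 12.42/(4.91 + 12.42) = 28.02 V.
Then the unloaded second divider: V_B = V_A × R4/(R3+R4) = 28.02 × 0.8527 = 23.89 V.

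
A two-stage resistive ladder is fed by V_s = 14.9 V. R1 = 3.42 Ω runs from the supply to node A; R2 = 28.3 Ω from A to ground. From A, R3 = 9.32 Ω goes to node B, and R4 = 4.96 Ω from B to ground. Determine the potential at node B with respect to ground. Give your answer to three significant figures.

Looking into the second stage from A: R3 + R4 = 14.28 Ω appears in parallel with R2.
R2 ‖ (R3+R4) = 9.491 Ω.
First divider: V_A = V_s · 9.491/(3.42 + 9.491) = 10.95 V.
Then the unloaded second divider: V_B = V_A × R4/(R3+R4) = 10.95 × 0.3473 = 3.804 V.

V_B ≈ 3.80 V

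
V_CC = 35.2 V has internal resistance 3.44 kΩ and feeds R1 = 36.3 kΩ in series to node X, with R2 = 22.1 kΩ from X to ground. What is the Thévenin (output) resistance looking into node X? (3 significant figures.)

R_th ≈ 14.2 kΩ

R1' = 3.44 + 36.3 = 39.74 kΩ (source resistance + R1).
With V_CC suppressed (replaced by a short), R_th = R1' ‖ R2 = (39.74 × 22.1)/(39.74 + 22.1) = 14.20 kΩ.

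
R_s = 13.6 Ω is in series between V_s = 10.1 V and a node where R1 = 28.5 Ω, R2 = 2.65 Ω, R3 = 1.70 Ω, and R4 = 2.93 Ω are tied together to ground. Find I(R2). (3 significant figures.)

Parallel bank: R_p = 1/(1/28.5 + 1/2.65 + 1/1.70 + 1/2.93) = 0.7452 Ω.
Node voltage V_A = V_s · R_p/(R_s + R_p) = 10.1 × 0.05195 = 0.5247 V.
Branch current I = V_A/R2 = 0.5247/2.65 = 0.1980 A.

I ≈ 0.198 A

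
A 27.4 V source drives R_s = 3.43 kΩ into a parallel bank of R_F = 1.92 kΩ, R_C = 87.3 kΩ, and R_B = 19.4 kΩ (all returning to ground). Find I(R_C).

I ≈ 0.105 mA

Equivalent of the parallel group: R_p = 1.713 kΩ.
V_A = 27.4 × 1.713/5.143 = 9.126 V.
I(R_C) = V_A / R_C = 9.126/87.3 = 0.1045 mA.
(Check via current divider: I_total = 5.328 mA; share G_k/ΣG = 0.01962 → same result.)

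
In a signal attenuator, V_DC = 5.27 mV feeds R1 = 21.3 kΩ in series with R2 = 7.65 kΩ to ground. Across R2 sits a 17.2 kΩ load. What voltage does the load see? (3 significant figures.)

V_out ≈ 1.05 mV

R2 ‖ R_L = (7.65 × 17.2)/(7.65 + 17.2) = 5.295 kΩ.
Voltage divider with the loaded lower leg: V_out = 5.27 × 5.295/(21.3 + 5.295) = 5.27 × 0.1991 = 1.049 mV.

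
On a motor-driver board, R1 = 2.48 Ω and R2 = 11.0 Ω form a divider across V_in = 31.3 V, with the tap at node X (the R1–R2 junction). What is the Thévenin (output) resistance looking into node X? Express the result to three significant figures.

Looking into X with the source shorted: R_th = R1·R2/(R1+R2) = 2.480 × 11.0/13.48 = 2.024 Ω.

R_th ≈ 2.02 Ω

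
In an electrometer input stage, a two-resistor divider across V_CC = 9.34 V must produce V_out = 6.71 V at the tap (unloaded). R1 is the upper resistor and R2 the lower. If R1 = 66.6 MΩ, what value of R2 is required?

R2 ≈ 170 MΩ

The divider ratio is R2/(R1+R2) = 6.71/9.34 = 0.7184.
So R2 = R1 · V_out/(V_CC − V_out) = 66.6 × 6.71/(9.34 − 6.71) = 66.6 × 2.551 = 169.9 MΩ.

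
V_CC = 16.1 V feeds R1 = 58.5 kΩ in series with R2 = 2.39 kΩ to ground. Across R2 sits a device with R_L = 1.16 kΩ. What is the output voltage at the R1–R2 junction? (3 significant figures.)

V_out ≈ 0.212 V

First combine the lower leg with the load: R2 ‖ R_L = 0.7810 kΩ.
Now apply the divider: V_out = 16.1 × 0.01317 = 0.2121 V.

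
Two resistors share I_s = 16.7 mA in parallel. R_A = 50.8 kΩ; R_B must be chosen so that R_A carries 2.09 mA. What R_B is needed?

Two-branch current divider: I_A = I_s · R_B/(R_A + R_B).
With f = 0.1251, R_B = R_A · f/(1−f) = 50.8 × 0.1431 = 7.267 kΩ.

R_B ≈ 7.27 kΩ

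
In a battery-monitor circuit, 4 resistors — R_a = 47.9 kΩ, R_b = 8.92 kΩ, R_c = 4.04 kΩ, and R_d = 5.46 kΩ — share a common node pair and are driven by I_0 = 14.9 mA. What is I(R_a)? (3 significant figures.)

Conductances: ΣG = 1/47.9 + 1/8.92 + 1/4.04 + 1/5.46 = 0.5637 (1/kΩ).
R_a takes the fraction G_k/ΣG = 0.02088/0.5637 = 0.03704, so I = 14.9 × 0.03704 = 0.5519 mA.

I ≈ 0.552 mA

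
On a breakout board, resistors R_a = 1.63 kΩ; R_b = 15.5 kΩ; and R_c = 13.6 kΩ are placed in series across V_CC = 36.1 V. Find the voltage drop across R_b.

V ≈ 18.2 V

ΣR = 1.63 + 15.5 + 13.6 = 30.73 kΩ.
V = V_CC · R/ΣR = 36.1 × 0.5044 = 18.21 V.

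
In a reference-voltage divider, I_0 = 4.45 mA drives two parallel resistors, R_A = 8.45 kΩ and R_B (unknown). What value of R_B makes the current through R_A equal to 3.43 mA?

Two-branch current divider: I_A = I_0 · R_B/(R_A + R_B).
3.43/4.45 = R_B/(R_A + R_B) → R_B = R_A · (0.7708)/(1 − 0.7708) = 8.45 × 3.363 = 28.42 kΩ.

R_B ≈ 28.4 kΩ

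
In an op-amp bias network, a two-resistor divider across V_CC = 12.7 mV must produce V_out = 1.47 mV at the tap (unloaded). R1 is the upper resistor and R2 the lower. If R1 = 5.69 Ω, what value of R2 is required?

R2 ≈ 0.745 Ω

The divider ratio is R2/(R1+R2) = 1.47/12.7 = 0.1157.
Rearranging, R2 = R1·k/(1−k) = 5.69 × 0.1309 = 0.7448 Ω.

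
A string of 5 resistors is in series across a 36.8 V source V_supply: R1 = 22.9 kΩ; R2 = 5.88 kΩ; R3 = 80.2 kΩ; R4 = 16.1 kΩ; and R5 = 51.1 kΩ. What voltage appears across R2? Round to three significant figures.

ΣR = 22.9 + 5.88 + 80.2 + 16.1 + 51.1 = 176.2 kΩ.
V = V_supply · R/ΣR = 36.8 × 0.03337 = 1.228 V.

V ≈ 1.23 V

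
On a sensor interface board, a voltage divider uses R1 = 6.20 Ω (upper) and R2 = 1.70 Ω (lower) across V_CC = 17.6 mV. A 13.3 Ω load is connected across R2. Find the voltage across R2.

The load sits in parallel with R2, giving an effective lower resistance R2' = R2·R_L/(R2+R_L) = 1.507 Ω.
Voltage divider with the loaded lower leg: V_out = 17.6 × 1.507/(6.20 + 1.507) = 17.6 × 0.1956 = 3.442 mV.

V_out ≈ 3.44 mV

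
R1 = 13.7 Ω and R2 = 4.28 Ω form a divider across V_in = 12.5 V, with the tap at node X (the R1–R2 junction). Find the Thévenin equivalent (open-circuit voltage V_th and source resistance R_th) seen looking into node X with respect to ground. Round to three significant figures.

V_th is the unloaded tap voltage: V_in · R2/(R1+R2) = 12.5 × 0.2380 = 2.976 V.
Zeroing V_in shorts the top of R1 to ground, so R_th = R1 ‖ R2 = 3.261 Ω.

V_th ≈ 2.98 V, R_th ≈ 3.26 Ω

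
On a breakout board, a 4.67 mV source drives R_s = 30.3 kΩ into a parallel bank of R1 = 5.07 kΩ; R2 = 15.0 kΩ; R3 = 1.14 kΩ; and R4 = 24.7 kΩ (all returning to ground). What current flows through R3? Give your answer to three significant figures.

I ≈ 0.111 µA

Equivalent of the parallel group: R_p = 0.8463 kΩ.
V_A by voltage divider: V_A = 4.67 × 0.8463/(30.3 + 0.8463) = 0.1269 mV.
I(R3) = V_A / R3 = 0.1269/1.14 = 0.1113 µA.
(Check via current divider: I_total = 0.1499 µA; share G_k/ΣG = 0.7424 → same result.)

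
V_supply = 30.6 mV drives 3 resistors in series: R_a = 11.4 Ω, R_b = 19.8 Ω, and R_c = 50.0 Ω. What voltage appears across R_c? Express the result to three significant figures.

Total series resistance ΣR = 11.4 + 19.8 + 50.0 = 81.20 Ω.
By the voltage-divider rule, V = 30.6 × 50.00/81.20 = 18.84 mV.

V ≈ 18.8 mV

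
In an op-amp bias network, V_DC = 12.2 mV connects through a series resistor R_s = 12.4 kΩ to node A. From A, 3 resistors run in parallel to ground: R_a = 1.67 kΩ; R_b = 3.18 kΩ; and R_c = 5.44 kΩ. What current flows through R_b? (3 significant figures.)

I ≈ 0.263 µA

Equivalent of the parallel group: R_p = 0.9115 kΩ.
V_A by voltage divider: V_A = 12.2 × 0.9115/(12.4 + 0.9115) = 0.8354 mV.
I(R_b) = V_A / R_b = 0.8354/3.18 = 0.2627 µA.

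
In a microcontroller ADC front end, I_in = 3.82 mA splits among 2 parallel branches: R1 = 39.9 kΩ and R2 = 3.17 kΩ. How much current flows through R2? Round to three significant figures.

With just two branches, the current splits inversely with resistance.
I(R2) = 3.82 × 39.9/(39.9 + 3.17) = 3.82 × 0.9264 = 3.539 mA.

I ≈ 3.54 mA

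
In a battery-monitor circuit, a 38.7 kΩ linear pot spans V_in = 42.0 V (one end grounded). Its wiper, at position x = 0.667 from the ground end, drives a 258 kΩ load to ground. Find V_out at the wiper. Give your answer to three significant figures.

V_out ≈ 27.1 V

Lower segment x·R_p = 25.81 kΩ; upper segment (1−x)·R_p = 12.89 kΩ.
Lower segment in parallel with the load: 25.81 ‖ 258 = 23.47 kΩ.
V_out = 42.0 × 23.47/(12.89 + 23.47) = 27.11 V.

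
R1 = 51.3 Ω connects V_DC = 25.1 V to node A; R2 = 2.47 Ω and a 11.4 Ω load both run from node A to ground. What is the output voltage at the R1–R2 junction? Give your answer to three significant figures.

R2 ‖ R_L = (2.47 × 11.4)/(2.47 + 11.4) = 2.030 Ω.
Voltage divider with the loaded lower leg: V_out = 25.1 × 2.030/(51.3 + 2.030) = 25.1 × 0.03807 = 0.9555 V.
(Unloaded it would be 1.15 V; the load pulls it down.)

V_out ≈ 0.955 V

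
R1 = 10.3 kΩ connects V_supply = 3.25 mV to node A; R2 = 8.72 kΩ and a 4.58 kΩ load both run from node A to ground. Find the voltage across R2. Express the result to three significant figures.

V_out ≈ 0.734 mV

R2 ‖ R_L = (8.72 × 4.58)/(8.72 + 4.58) = 3.003 kΩ.
Then V_out = V_supply · R2'/(R1 + R2') = 3.25 × 3.003/13.30 = 0.7336 mV.
(Unloaded it would be 1.49 mV; the load pulls it down.)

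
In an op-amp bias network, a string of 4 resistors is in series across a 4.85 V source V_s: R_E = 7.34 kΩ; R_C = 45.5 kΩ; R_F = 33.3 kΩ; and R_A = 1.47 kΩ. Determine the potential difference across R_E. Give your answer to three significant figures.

Series total: ΣR = 7.34 + 45.5 + 33.3 + 1.47 = 87.61 kΩ.
Voltage divider: V = V_s · (7.340 / 87.61) = 4.85 × 0.08378 = 0.4063 V.

V ≈ 0.406 V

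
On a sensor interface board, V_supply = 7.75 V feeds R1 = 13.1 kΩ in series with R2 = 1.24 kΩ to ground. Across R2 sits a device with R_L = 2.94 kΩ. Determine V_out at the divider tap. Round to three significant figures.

V_out ≈ 0.484 V

The load sits in parallel with R2, giving an effective lower resistance R2' = R2·R_L/(R2+R_L) = 0.8722 kΩ.
Voltage divider with the loaded lower leg: V_out = 7.75 × 0.8722/(13.1 + 0.8722) = 7.75 × 0.06242 = 0.4838 V.
(Unloaded it would be 0.670 V; the load pulls it down.)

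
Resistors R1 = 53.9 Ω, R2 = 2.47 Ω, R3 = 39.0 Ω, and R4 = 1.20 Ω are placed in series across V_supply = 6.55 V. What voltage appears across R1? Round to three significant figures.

Series total: ΣR = 53.9 + 2.47 + 39.0 + 1.20 = 96.57 Ω.
V = V_supply · R/ΣR = 6.55 × 0.5581 = 3.656 V.

V ≈ 3.66 V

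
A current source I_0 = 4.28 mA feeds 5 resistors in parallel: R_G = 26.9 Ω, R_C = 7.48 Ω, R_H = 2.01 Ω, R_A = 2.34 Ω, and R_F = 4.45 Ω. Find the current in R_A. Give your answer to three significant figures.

I ≈ 1.39 mA

ΣG = 1/26.9 + 1/7.48 + 1/2.01 + 1/2.34 + 1/4.45 = 1.320.
By the current-divider rule, I = I_0 · G_k/ΣG = 4.28 × 0.3236 = 1.385 mA.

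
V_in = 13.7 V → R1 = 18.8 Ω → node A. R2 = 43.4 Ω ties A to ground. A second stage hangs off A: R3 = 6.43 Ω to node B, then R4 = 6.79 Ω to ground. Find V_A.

Looking into the second stage from A: R3 + R4 = 13.22 Ω appears in parallel with R2.
R2 ‖ (R3+R4) = 10.13 Ω.
So V_A = 13.7 × 0.3502 = 4.798 V.

V_A ≈ 4.80 V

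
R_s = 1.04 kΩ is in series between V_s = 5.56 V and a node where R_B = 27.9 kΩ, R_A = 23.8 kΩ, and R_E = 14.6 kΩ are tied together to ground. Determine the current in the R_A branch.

Equivalent of the parallel group: R_p = 6.833 kΩ.
V_A by voltage divider: V_A = 5.56 × 6.833/(1.04 + 6.833) = 4.826 V.
Branch current I = V_A/R_A = 4.826/23.8 = 0.2028 mA.
(Equivalently: I_total = 0.7062 mA, then current-divider fraction G_k/ΣG = 0.2871.)

I ≈ 0.203 mA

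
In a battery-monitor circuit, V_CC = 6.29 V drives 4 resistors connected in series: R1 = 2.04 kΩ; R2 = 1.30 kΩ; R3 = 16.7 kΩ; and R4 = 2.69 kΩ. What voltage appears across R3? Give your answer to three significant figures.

Series total: ΣR = 2.04 + 1.30 + 16.7 + 2.69 = 22.73 kΩ.
V = V_CC · R/ΣR = 6.29 × 0.7347 = 4.621 V.

V ≈ 4.62 V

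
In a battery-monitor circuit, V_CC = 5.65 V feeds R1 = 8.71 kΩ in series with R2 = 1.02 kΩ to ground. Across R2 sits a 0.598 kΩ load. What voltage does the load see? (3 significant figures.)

V_out ≈ 0.234 V

The load sits in parallel with R2, giving an effective lower resistance R2' = R2·R_L/(R2+R_L) = 0.3770 kΩ.
Voltage divider with the loaded lower leg: V_out = 5.65 × 0.3770/(8.71 + 0.3770) = 5.65 × 0.04149 = 0.2344 V.
(Unloaded it would be 0.592 V; the load pulls it down.)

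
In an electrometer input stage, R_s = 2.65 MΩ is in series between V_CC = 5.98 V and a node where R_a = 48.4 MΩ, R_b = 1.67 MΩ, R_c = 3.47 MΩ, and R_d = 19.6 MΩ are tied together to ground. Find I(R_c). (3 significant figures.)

Equivalent of the parallel group: R_p = 1.043 MΩ.
V_A = 5.98 × 1.043/3.693 = 1.689 V.
Branch current I = V_A/R_c = 1.689/3.47 = 0.4868 µA.

I ≈ 0.487 µA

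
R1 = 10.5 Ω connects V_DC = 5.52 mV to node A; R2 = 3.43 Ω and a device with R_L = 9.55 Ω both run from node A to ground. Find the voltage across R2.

V_out ≈ 1.07 mV

The load sits in parallel with R2, giving an effective lower resistance R2' = R2·R_L/(R2+R_L) = 2.524 Ω.
Voltage divider with the loaded lower leg: V_out = 5.52 × 2.524/(10.5 + 2.524) = 5.52 × 0.1938 = 1.070 mV.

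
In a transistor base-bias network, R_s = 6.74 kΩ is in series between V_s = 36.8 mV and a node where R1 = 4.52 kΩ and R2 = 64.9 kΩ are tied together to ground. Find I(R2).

I ≈ 0.219 µA

Parallel bank: R_p = 1/(1/4.52 + 1/64.9) = 4.226 kΩ.
V_A by voltage divider: V_A = 36.8 × 4.226/(6.74 + 4.226) = 14.18 mV.
I(R2) = V_A / R2 = 14.18/64.9 = 0.2185 µA.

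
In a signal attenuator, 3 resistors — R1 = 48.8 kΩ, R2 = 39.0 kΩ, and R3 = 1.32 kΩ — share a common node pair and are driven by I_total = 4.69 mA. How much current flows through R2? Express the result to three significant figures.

Conductances: ΣG = 1/48.8 + 1/39.0 + 1/1.32 = 0.8037 (1/kΩ).
R2 takes the fraction G_k/ΣG = 0.02564/0.8037 = 0.03190, so I = 4.69 × 0.03190 = 0.1496 mA.

I ≈ 0.150 mA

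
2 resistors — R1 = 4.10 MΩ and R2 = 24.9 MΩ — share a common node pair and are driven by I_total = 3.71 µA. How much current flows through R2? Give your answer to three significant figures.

Two-branch current divider: I_k = I_total · R_other/(R_1 + R_2).
I(R2) = 3.71 × 4.10/(4.10 + 24.9) = 3.71 × 0.1414 = 0.5245 µA.

I ≈ 0.525 µA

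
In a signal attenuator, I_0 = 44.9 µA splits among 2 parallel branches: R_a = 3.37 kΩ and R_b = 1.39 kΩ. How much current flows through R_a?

I ≈ 13.1 µA

With just two branches, the current splits inversely with resistance.
I(R_a) = 44.9 × 1.39/(3.37 + 1.39) = 44.9 × 0.2920 = 13.11 µA.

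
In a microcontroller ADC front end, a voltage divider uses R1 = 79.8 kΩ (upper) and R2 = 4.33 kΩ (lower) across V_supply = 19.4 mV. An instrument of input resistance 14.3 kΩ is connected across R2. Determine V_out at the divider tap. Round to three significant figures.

The load sits in parallel with R2, giving an effective lower resistance R2' = R2·R_L/(R2+R_L) = 3.324 kΩ.
Voltage divider with the loaded lower leg: V_out = 19.4 × 3.324/(79.8 + 3.324) = 19.4 × 0.03998 = 0.7757 mV.

V_out ≈ 0.776 mV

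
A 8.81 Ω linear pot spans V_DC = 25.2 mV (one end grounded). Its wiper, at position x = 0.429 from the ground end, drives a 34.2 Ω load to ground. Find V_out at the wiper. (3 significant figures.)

V_out ≈ 10.2 mV

Lower segment x·R_p = 3.779 Ω; upper segment (1−x)·R_p = 5.031 Ω.
Lower segment in parallel with the load: 3.779 ‖ 34.2 = 3.403 Ω.
Loaded-divider output: V_out = 25.2 × 0.4035 = 10.17 mV.
(Unloaded: V_out = x·V_DC = 10.8 mV.)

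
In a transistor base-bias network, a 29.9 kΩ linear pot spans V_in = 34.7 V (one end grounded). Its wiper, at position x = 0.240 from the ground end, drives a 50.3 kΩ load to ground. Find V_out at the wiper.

Split the track: R_lower = x·R_p = 7.176 kΩ, R_upper = (1−x)·R_p = 22.72 kΩ.
Lower segment in parallel with the load: 7.176 ‖ 50.3 = 6.280 kΩ.
Loaded-divider output: V_out = 34.7 × 0.2165 = 7.513 V.

V_out ≈ 7.51 V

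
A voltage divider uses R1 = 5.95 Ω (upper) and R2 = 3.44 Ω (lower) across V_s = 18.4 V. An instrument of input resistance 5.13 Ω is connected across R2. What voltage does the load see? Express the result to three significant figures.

The load sits in parallel with R2, giving an effective lower resistance R2' = R2·R_L/(R2+R_L) = 2.059 Ω.
Then V_out = V_s · R2'/(R1 + R2') = 18.4 × 2.059/8.009 = 4.731 V.

V_out ≈ 4.73 V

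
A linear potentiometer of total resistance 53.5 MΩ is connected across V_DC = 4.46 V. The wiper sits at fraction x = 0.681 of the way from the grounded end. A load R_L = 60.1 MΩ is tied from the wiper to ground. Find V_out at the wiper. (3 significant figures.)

Split the track: R_lower = x·R_p = 36.43 MΩ, R_upper = (1−x)·R_p = 17.07 MΩ.
(x·R_p) ‖ R_L = 22.68 MΩ.
Loaded-divider output: V_out = 4.46 × 0.5706 = 2.545 V.
(Unloaded: V_out = x·V_DC = 3.04 V.)

V_out ≈ 2.55 V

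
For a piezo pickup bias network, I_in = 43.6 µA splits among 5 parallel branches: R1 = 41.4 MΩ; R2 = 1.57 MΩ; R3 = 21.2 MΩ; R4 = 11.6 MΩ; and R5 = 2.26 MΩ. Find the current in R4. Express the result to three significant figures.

ΣG = 1/41.4 + 1/1.57 + 1/21.2 + 1/11.6 + 1/2.26 = 1.237.
R4 takes the fraction G_k/ΣG = 0.08621/1.237 = 0.06969, so I = 43.6 × 0.06969 = 3.039 µA.

I ≈ 3.04 µA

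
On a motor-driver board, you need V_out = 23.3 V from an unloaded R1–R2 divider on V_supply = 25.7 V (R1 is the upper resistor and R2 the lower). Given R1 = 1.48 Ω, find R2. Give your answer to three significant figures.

R2 ≈ 14.4 Ω

The divider ratio is R2/(R1+R2) = 23.3/25.7 = 0.9066.
Rearranging, R2 = R1·k/(1−k) = 1.48 × 9.708 = 14.37 Ω.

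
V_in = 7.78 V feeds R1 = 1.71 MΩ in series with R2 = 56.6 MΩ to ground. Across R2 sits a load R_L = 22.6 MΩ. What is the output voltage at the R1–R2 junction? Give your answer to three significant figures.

V_out ≈ 7.04 V

First combine the lower leg with the load: R2 ‖ R_L = 16.15 MΩ.
Then V_out = V_in · R2'/(R1 + R2') = 7.78 × 16.15/17.86 = 7.035 V.
(Unloaded it would be 7.55 V; the load pulls it down.)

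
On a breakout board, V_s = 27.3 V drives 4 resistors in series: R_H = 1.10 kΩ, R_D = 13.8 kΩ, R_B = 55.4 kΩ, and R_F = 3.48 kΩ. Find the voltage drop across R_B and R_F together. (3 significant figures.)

V ≈ 21.8 V

Series total: ΣR = 1.10 + 13.8 + 55.4 + 3.48 = 73.78 kΩ.
R_{R_B..R_F} = 55.4 + 3.48 = 58.88 kΩ.
Voltage divider: V = V_s · (58.88 / 73.78) = 27.3 × 0.7980 = 21.79 V.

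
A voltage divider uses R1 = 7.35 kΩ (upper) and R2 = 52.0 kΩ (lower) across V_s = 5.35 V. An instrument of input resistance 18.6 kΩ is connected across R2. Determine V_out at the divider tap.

The load sits in parallel with R2, giving an effective lower resistance R2' = R2·R_L/(R2+R_L) = 13.70 kΩ.
Now apply the divider: V_out = 5.35 × 0.6508 = 3.482 V.

V_out ≈ 3.48 V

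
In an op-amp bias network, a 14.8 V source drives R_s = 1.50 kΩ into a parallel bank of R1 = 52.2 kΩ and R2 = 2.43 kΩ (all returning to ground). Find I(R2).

Parallel bank: R_p = 1/(1/52.2 + 1/2.43) = 2.322 kΩ.
V_A = 14.8 × 2.322/3.822 = 8.991 V.
Branch current I = V_A/R2 = 8.991/2.43 = 3.700 mA.
(Equivalently: I_total = 3.872 mA, then current-divider fraction G_k/ΣG = 0.9555.)

I ≈ 3.70 mA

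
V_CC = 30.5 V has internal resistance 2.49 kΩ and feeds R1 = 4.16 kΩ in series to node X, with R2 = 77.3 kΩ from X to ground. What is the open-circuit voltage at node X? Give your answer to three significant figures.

R1' = 2.49 + 4.16 = 6.650 kΩ (source resistance + R1).
Open-circuit (no load on X): V_th = V_CC · R2/(R1' + R2) = 30.5 × 77.3/(6.650 + 77.3) = 28.08 V.

V_th ≈ 28.1 V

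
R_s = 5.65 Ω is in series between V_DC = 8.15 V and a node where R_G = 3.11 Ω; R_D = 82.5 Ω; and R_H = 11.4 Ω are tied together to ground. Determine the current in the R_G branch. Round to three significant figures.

I ≈ 0.775 A

Parallel bank: R_p = 1/(1/3.11 + 1/82.5 + 1/11.4) = 2.373 Ω.
V_A by voltage divider: V_A = 8.15 × 2.373/(5.65 + 2.373) = 2.411 V.
I(R_G) = V_A / R_G = 2.411/3.11 = 0.7751 A.
(Equivalently: I_total = 1.016 A, then current-divider fraction G_k/ΣG = 0.7631.)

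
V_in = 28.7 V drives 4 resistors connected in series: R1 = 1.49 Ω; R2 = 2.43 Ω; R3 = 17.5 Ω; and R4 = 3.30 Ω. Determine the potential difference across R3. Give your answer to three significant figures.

V ≈ 20.3 V

Series total: ΣR = 1.49 + 2.43 + 17.5 + 3.30 = 24.72 Ω.
By the voltage-divider rule, V = 28.7 × 17.50/24.72 = 20.32 V.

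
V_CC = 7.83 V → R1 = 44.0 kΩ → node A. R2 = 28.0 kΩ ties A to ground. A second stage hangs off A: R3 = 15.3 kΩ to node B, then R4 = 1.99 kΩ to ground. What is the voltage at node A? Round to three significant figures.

V_A ≈ 1.53 V

The second stage (R3 + R4 = 17.29 kΩ) loads node A in parallel with R2.
R2 ‖ (R3+R4) = 10.69 kΩ.
So V_A = 7.83 × 0.1955 = 1.530 V.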